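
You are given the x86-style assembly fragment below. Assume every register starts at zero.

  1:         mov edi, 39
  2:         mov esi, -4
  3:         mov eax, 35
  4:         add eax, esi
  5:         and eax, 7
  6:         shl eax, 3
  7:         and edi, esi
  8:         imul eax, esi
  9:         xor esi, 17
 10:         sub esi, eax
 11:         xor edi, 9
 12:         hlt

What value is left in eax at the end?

-224

after mov edi, 39: edi=39
after mov esi, -4: esi=-4
after mov eax, 35: eax=35
after add eax, esi: eax=35+(-4)=31
after and eax, 7: eax=31&7=7
after shl eax, 3: eax=7<<3=56
after and edi, esi: edi=39&(-4)=36
after imul eax, esi: eax=56*(-4)=-224
after xor esi, 17: esi=(-4)^17=-19
after sub esi, eax: esi=(-19)-(-224)=205
after xor edi, 9: edi=36^9=45
halt.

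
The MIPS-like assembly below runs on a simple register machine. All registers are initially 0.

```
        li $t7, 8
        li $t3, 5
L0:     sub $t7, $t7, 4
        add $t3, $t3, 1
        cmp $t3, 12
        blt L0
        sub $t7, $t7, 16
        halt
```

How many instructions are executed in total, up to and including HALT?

32

li $t7, 8 → $t7=8
li $t3, 5 → $t3=5
sub $t7, $t7, 4 → $t7=8-4=4
add $t3, $t3, 1 → $t3=5+1=6
cmp $t3, 12  (cmp 6,12)
blt L0: taken
sub $t7, $t7, 4 → $t7=4-4=0
add $t3, $t3, 1 → $t3=6+1=7
cmp $t3, 12  (cmp 7,12)
blt L0: taken
sub $t7, $t7, 4 → $t7=0-4=-4
add $t3, $t3, 1 → $t3=7+1=8
cmp $t3, 12  (cmp 8,12)
blt L0: taken
sub $t7, $t7, 4 → $t7=(-4)-4=-8
add $t3, $t3, 1 → $t3=8+1=9
cmp $t3, 12  (cmp 9,12)
blt L0: taken
sub $t7, $t7, 4 → $t7=(-8)-4=-12
add $t3, $t3, 1 → $t3=9+1=10
cmp $t3, 12  (cmp 10,12)
blt L0: taken
sub $t7, $t7, 4 → $t7=(-12)-4=-16
add $t3, $t3, 1 → $t3=10+1=11
cmp $t3, 12  (cmp 11,12)
blt L0: taken
sub $t7, $t7, 4 → $t7=(-16)-4=-20
add $t3, $t3, 1 → $t3=11+1=12
cmp $t3, 12  (cmp 12,12)
blt L0: not taken
sub $t7, $t7, 16 → $t7=(-20)-16=-36
halt.
Total executed instructions: 32.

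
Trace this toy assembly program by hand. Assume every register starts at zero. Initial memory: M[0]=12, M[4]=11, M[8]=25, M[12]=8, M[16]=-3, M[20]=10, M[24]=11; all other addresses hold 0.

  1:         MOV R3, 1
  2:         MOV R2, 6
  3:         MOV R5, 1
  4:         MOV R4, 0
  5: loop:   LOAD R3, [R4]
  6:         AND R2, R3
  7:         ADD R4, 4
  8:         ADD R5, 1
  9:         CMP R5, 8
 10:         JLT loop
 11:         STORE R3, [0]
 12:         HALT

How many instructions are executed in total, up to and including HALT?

48

R3=1
R2=6
R5=1
R4=0
R3=M[0]=12
R2=6&12=4
R4=0+4=4
R5=1+1=2
CMP R5, 8  (cmp 2,8)
JLT loop: taken
R3=M[4]=11
R2=4&11=0
R4=4+4=8
R5=2+1=3
CMP R5, 8  (cmp 3,8)
JLT loop: taken
R3=M[8]=25
R2=0&25=0
R4=8+4=12
R5=3+1=4
CMP R5, 8  (cmp 4,8)
JLT loop: taken
R3=M[12]=8
R2=0&8=0
R4=12+4=16
R5=4+1=5
CMP R5, 8  (cmp 5,8)
JLT loop: taken
R3=M[16]=-3
R2=0&(-3)=0
R4=16+4=20
R5=5+1=6
CMP R5, 8  (cmp 6,8)
JLT loop: taken
R3=M[20]=10
R2=0&10=0
R4=20+4=24
R5=6+1=7
CMP R5, 8  (cmp 7,8)
JLT loop: taken
R3=M[24]=11
R2=0&11=0
R4=24+4=28
R5=7+1=8
CMP R5, 8  (cmp 8,8)
JLT loop: not taken
STORE R3, [0] → M[0]=11
halt.
Total executed instructions: 48.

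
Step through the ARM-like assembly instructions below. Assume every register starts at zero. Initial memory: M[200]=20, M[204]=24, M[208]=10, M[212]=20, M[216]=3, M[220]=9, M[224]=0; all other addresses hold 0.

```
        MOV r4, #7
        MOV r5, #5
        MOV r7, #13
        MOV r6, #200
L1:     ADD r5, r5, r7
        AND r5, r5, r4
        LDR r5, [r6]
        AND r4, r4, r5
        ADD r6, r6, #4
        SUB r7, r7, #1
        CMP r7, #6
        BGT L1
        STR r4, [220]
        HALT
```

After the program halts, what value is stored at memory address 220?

0

after MOV r4, #7: r4=7
after MOV r5, #5: r5=5
after MOV r7, #13: r7=13
after MOV r6, #200: r6=200
after ADD r5, r5, r7: r5=5+13=18
after AND r5, r5, r4: r5=18&7=2
after LDR r5, [r6]: r5=M[200]=20
after AND r4, r4, r5: r4=7&20=4
after ADD r6, r6, #4: r6=200+4=204
after SUB r7, r7, #1: r7=13-1=12
CMP r7, #6  (cmp 12,6)
BGT L1: taken
after ADD r5, r5, r7: r5=20+12=32
after AND r5, r5, r4: r5=32&4=0
after LDR r5, [r6]: r5=M[204]=24
after AND r4, r4, r5: r4=4&24=0
after ADD r6, r6, #4: r6=204+4=208
after SUB r7, r7, #1: r7=12-1=11
CMP r7, #6  (cmp 11,6)
BGT L1: taken
after ADD r5, r5, r7: r5=24+11=35
after AND r5, r5, r4: r5=35&0=0
after LDR r5, [r6]: r5=M[208]=10
after AND r4, r4, r5: r4=0&10=0
after ADD r6, r6, #4: r6=208+4=212
after SUB r7, r7, #1: r7=11-1=10
CMP r7, #6  (cmp 10,6)
BGT L1: taken
after ADD r5, r5, r7: r5=10+10=20
after AND r5, r5, r4: r5=20&0=0
after LDR r5, [r6]: r5=M[212]=20
after AND r4, r4, r5: r4=0&20=0
after ADD r6, r6, #4: r6=212+4=216
after SUB r7, r7, #1: r7=10-1=9
CMP r7, #6  (cmp 9,6)
BGT L1: taken
after ADD r5, r5, r7: r5=20+9=29
after AND r5, r5, r4: r5=29&0=0
after LDR r5, [r6]: r5=M[216]=3
after AND r4, r4, r5: r4=0&3=0
after ADD r6, r6, #4: r6=216+4=220
after SUB r7, r7, #1: r7=9-1=8
CMP r7, #6  (cmp 8,6)
BGT L1: taken
after ADD r5, r5, r7: r5=3+8=11
after AND r5, r5, r4: r5=11&0=0
after LDR r5, [r6]: r5=M[220]=9
after AND r4, r4, r5: r4=0&9=0
after ADD r6, r6, #4: r6=220+4=224
after SUB r7, r7, #1: r7=8-1=7
CMP r7, #6  (cmp 7,6)
BGT L1: taken
after ADD r5, r5, r7: r5=9+7=16
after AND r5, r5, r4: r5=16&0=0
after LDR r5, [r6]: r5=M[224]=0
after AND r4, r4, r5: r4=0&0=0
after ADD r6, r6, #4: r6=224+4=228
after SUB r7, r7, #1: r7=7-1=6
CMP r7, #6  (cmp 6,6)
BGT L1: not taken
STR r4, [220] → M[220]=0
halt.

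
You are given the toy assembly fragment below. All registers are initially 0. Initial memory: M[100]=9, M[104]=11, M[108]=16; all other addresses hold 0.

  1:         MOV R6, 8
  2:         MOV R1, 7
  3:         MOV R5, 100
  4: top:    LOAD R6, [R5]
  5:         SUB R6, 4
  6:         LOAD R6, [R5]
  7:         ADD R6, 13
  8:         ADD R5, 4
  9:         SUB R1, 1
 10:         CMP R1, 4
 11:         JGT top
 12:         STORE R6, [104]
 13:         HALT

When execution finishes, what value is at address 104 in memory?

after MOV R6, 8: R6=8
after MOV R1, 7: R1=7
after MOV R5, 100: R5=100
after LOAD R6, [R5]: R6=M[100]=9
after SUB R6, 4: R6=9-4=5
after LOAD R6, [R5]: R6=M[100]=9
after ADD R6, 13: R6=9+13=22
after ADD R5, 4: R5=100+4=104
after SUB R1, 1: R1=7-1=6
CMP R1, 4  (cmp 6,4)
JGT top: taken
after LOAD R6, [R5]: R6=M[104]=11
after SUB R6, 4: R6=11-4=7
after LOAD R6, [R5]: R6=M[104]=11
after ADD R6, 13: R6=11+13=24
after ADD R5, 4: R5=104+4=108
after SUB R1, 1: R1=6-1=5
CMP R1, 4  (cmp 5,4)
JGT top: taken
after LOAD R6, [R5]: R6=M[108]=16
after SUB R6, 4: R6=16-4=12
after LOAD R6, [R5]: R6=M[108]=16
after ADD R6, 13: R6=16+13=29
after ADD R5, 4: R5=108+4=112
after SUB R1, 1: R1=5-1=4
CMP R1, 4  (cmp 4,4)
JGT top: not taken
STORE R6, [104] → M[104]=29
halt.

29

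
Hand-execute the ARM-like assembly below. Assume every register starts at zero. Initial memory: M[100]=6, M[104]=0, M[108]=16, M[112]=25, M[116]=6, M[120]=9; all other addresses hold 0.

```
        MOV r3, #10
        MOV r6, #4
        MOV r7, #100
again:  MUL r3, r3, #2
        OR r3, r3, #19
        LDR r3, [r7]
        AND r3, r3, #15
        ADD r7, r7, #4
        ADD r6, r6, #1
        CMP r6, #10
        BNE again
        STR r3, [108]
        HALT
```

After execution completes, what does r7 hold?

124

r3=10
r6=4
r7=100
r3=10*2=20
r3=20|19=23
r3=M[100]=6
r3=6&15=6
r7=100+4=104
r6=4+1=5
CMP r6, #10  (cmp 5,10)
BNE again: taken
r3=6*2=12
r3=12|19=31
r3=M[104]=0
r3=0&15=0
r7=104+4=108
r6=5+1=6
CMP r6, #10  (cmp 6,10)
BNE again: taken
r3=0*2=0
r3=0|19=19
r3=M[108]=16
r3=16&15=0
r7=108+4=112
r6=6+1=7
CMP r6, #10  (cmp 7,10)
BNE again: taken
r3=0*2=0
r3=0|19=19
r3=M[112]=25
r3=25&15=9
r7=112+4=116
r6=7+1=8
CMP r6, #10  (cmp 8,10)
BNE again: taken
r3=9*2=18
r3=18|19=19
r3=M[116]=6
r3=6&15=6
r7=116+4=120
r6=8+1=9
CMP r6, #10  (cmp 9,10)
BNE again: taken
r3=6*2=12
r3=12|19=31
r3=M[120]=9
r3=9&15=9
r7=120+4=124
r6=9+1=10
CMP r6, #10  (cmp 10,10)
BNE again: not taken
STR r3, [108] → M[108]=9
halt.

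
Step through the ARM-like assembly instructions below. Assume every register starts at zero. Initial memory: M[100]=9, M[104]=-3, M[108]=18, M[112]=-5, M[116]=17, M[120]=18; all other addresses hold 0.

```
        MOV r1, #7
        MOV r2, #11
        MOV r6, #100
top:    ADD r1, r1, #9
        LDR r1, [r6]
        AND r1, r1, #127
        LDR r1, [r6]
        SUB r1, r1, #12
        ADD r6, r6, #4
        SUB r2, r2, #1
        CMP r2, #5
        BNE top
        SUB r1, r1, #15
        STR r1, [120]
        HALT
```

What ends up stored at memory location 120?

r1=7
r2=11
r6=100
r1=7+9=16
r1=M[100]=9
r1=9&127=9
r1=M[100]=9
r1=9-12=-3
r6=100+4=104
r2=11-1=10
CMP r2, #5  (cmp 10,5)
BNE top: taken
r1=(-3)+9=6
r1=M[104]=-3
r1=(-3)&127=125
r1=M[104]=-3
r1=(-3)-12=-15
r6=104+4=108
r2=10-1=9
CMP r2, #5  (cmp 9,5)
BNE top: taken
r1=(-15)+9=-6
r1=M[108]=18
r1=18&127=18
r1=M[108]=18
r1=18-12=6
r6=108+4=112
r2=9-1=8
CMP r2, #5  (cmp 8,5)
BNE top: taken
r1=6+9=15
r1=M[112]=-5
r1=(-5)&127=123
r1=M[112]=-5
r1=(-5)-12=-17
r6=112+4=116
r2=8-1=7
CMP r2, #5  (cmp 7,5)
BNE top: taken
r1=(-17)+9=-8
r1=M[116]=17
r1=17&127=17
r1=M[116]=17
r1=17-12=5
r6=116+4=120
r2=7-1=6
CMP r2, #5  (cmp 6,5)
BNE top: taken
r1=5+9=14
r1=M[120]=18
r1=18&127=18
r1=M[120]=18
r1=18-12=6
r6=120+4=124
r2=6-1=5
CMP r2, #5  (cmp 5,5)
BNE top: not taken
r1=6-15=-9
STR r1, [120] → M[120]=-9
halt.

-9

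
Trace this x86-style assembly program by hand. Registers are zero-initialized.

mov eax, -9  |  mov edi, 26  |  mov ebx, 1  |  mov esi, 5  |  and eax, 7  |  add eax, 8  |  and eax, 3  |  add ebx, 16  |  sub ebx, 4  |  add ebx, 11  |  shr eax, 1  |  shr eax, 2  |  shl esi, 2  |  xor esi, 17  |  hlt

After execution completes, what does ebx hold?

after mov eax, -9: eax=-9
after mov edi, 26: edi=26
after mov ebx, 1: ebx=1
after mov esi, 5: esi=5
after and eax, 7: eax=(-9)&7=7
after add eax, 8: eax=7+8=15
after and eax, 3: eax=15&3=3
after add ebx, 16: ebx=1+16=17
after sub ebx, 4: ebx=17-4=13
after add ebx, 11: ebx=13+11=24
after shr eax, 1: eax=3>>1=1
after shr eax, 2: eax=1>>2=0
after shl esi, 2: esi=5<<2=20
after xor esi, 17: esi=20^17=5
halt.

24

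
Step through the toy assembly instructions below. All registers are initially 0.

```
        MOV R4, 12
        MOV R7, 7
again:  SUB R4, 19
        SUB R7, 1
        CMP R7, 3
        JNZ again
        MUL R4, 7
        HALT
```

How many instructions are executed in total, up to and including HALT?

after MOV R4, 12: R4=12
after MOV R7, 7: R7=7
after SUB R4, 19: R4=12-19=-7
after SUB R7, 1: R7=7-1=6
CMP R7, 3  (cmp 6,3)
JNZ again: taken
after SUB R4, 19: R4=(-7)-19=-26
after SUB R7, 1: R7=6-1=5
CMP R7, 3  (cmp 5,3)
JNZ again: taken
after SUB R4, 19: R4=(-26)-19=-45
after SUB R7, 1: R7=5-1=4
CMP R7, 3  (cmp 4,3)
JNZ again: taken
after SUB R4, 19: R4=(-45)-19=-64
after SUB R7, 1: R7=4-1=3
CMP R7, 3  (cmp 3,3)
JNZ again: not taken
after MUL R4, 7: R4=(-64)*7=-448
halt.
Total executed instructions: 20.

20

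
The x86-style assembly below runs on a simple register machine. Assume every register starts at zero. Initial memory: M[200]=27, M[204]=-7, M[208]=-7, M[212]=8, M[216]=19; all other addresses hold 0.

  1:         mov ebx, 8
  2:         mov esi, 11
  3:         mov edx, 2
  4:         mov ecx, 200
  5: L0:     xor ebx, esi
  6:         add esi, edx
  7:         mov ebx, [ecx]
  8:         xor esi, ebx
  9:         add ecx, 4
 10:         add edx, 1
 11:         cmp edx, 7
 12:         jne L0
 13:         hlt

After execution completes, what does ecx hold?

220

after mov ebx, 8: ebx=8
after mov esi, 11: esi=11
after mov edx, 2: edx=2
after mov ecx, 200: ecx=200
after xor ebx, esi: ebx=8^11=3
after add esi, edx: esi=11+2=13
after mov ebx, [ecx]: ebx=M[200]=27
after xor esi, ebx: esi=13^27=22
after add ecx, 4: ecx=200+4=204
after add edx, 1: edx=2+1=3
cmp edx, 7  (cmp 3,7)
jne L0: taken
after xor ebx, esi: ebx=27^22=13
after add esi, edx: esi=22+3=25
after mov ebx, [ecx]: ebx=M[204]=-7
after xor esi, ebx: esi=25^(-7)=-32
after add ecx, 4: ecx=204+4=208
after add edx, 1: edx=3+1=4
cmp edx, 7  (cmp 4,7)
jne L0: taken
after xor ebx, esi: ebx=(-7)^(-32)=25
after add esi, edx: esi=(-32)+4=-28
after mov ebx, [ecx]: ebx=M[208]=-7
after xor esi, ebx: esi=(-28)^(-7)=29
after add ecx, 4: ecx=208+4=212
after add edx, 1: edx=4+1=5
cmp edx, 7  (cmp 5,7)
jne L0: taken
after xor ebx, esi: ebx=(-7)^29=-28
after add esi, edx: esi=29+5=34
after mov ebx, [ecx]: ebx=M[212]=8
after xor esi, ebx: esi=34^8=42
after add ecx, 4: ecx=212+4=216
after add edx, 1: edx=5+1=6
cmp edx, 7  (cmp 6,7)
jne L0: taken
after xor ebx, esi: ebx=8^42=34
after add esi, edx: esi=42+6=48
after mov ebx, [ecx]: ebx=M[216]=19
after xor esi, ebx: esi=48^19=35
after add ecx, 4: ecx=216+4=220
after add edx, 1: edx=6+1=7
cmp edx, 7  (cmp 7,7)
jne L0: not taken
halt.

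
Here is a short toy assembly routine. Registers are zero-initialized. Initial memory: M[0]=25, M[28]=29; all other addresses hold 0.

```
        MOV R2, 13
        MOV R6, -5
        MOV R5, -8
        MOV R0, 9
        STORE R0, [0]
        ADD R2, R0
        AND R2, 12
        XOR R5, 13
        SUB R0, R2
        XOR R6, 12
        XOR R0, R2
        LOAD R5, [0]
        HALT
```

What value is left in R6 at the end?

MOV R2, 13 → R2=13
MOV R6, -5 → R6=-5
MOV R5, -8 → R5=-8
MOV R0, 9 → R0=9
STORE R0, [0] → M[0]=9
ADD R2, R0 → R2=13+9=22
AND R2, 12 → R2=22&12=4
XOR R5, 13 → R5=(-8)^13=-11
SUB R0, R2 → R0=9-4=5
XOR R6, 12 → R6=(-5)^12=-9
XOR R0, R2 → R0=5^4=1
LOAD R5, [0] → R5=M[0]=9
halt.

-9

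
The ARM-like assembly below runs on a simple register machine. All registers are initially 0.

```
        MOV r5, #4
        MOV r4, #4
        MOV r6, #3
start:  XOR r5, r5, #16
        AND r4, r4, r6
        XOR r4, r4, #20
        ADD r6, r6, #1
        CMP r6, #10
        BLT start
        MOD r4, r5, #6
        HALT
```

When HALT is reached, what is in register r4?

MOV r5, #4 → r5=4
MOV r4, #4 → r4=4
MOV r6, #3 → r6=3
XOR r5, r5, #16 → r5=4^16=20
AND r4, r4, r6 → r4=4&3=0
XOR r4, r4, #20 → r4=0^20=20
ADD r6, r6, #1 → r6=3+1=4
CMP r6, #10  (cmp 4,10)
BLT start: taken
XOR r5, r5, #16 → r5=20^16=4
AND r4, r4, r6 → r4=20&4=4
XOR r4, r4, #20 → r4=4^20=16
ADD r6, r6, #1 → r6=4+1=5
CMP r6, #10  (cmp 5,10)
BLT start: taken
XOR r5, r5, #16 → r5=4^16=20
AND r4, r4, r6 → r4=16&5=0
XOR r4, r4, #20 → r4=0^20=20
ADD r6, r6, #1 → r6=5+1=6
CMP r6, #10  (cmp 6,10)
BLT start: taken
XOR r5, r5, #16 → r5=20^16=4
AND r4, r4, r6 → r4=20&6=4
XOR r4, r4, #20 → r4=4^20=16
ADD r6, r6, #1 → r6=6+1=7
CMP r6, #10  (cmp 7,10)
BLT start: taken
XOR r5, r5, #16 → r5=4^16=20
AND r4, r4, r6 → r4=16&7=0
XOR r4, r4, #20 → r4=0^20=20
ADD r6, r6, #1 → r6=7+1=8
CMP r6, #10  (cmp 8,10)
BLT start: taken
XOR r5, r5, #16 → r5=20^16=4
AND r4, r4, r6 → r4=20&8=0
XOR r4, r4, #20 → r4=0^20=20
ADD r6, r6, #1 → r6=8+1=9
CMP r6, #10  (cmp 9,10)
BLT start: taken
XOR r5, r5, #16 → r5=4^16=20
AND r4, r4, r6 → r4=20&9=0
XOR r4, r4, #20 → r4=0^20=20
ADD r6, r6, #1 → r6=9+1=10
CMP r6, #10  (cmp 10,10)
BLT start: not taken
MOD r4, r5, #6 → r4=20%6=2
halt.

2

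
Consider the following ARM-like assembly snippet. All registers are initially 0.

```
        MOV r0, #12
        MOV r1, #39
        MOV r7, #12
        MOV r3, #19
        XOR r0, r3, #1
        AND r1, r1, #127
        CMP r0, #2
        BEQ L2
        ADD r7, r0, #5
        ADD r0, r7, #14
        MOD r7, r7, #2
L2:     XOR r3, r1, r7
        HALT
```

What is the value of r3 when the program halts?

r0=12
r1=39
r7=12
r3=19
r0=19^1=18
r1=39&127=39
CMP r0, #2  (cmp 18,2)
BEQ L2: not taken
r7=18+5=23
r0=23+14=37
r7=23%2=1
r3=39^1=38
halt.

38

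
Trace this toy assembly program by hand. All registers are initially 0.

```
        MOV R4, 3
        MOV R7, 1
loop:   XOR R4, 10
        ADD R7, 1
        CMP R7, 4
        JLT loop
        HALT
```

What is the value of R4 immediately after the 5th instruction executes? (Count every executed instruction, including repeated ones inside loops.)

R4=3
R7=1
R4=3^10=9
R7=1+1=2
CMP R7, 4  (cmp 2,4)
After step 5: R4 = 9.

9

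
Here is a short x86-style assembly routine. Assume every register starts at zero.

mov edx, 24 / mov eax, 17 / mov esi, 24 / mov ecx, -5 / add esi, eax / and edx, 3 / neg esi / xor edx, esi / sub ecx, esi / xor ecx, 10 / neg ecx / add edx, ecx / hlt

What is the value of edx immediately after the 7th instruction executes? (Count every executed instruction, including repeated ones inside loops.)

0

after mov edx, 24: edx=24
after mov eax, 17: eax=17
after mov esi, 24: esi=24
after mov ecx, -5: ecx=-5
after add esi, eax: esi=24+17=41
after and edx, 3: edx=24&3=0
after neg esi: esi=-(41)=-41
After step 7: edx = 0.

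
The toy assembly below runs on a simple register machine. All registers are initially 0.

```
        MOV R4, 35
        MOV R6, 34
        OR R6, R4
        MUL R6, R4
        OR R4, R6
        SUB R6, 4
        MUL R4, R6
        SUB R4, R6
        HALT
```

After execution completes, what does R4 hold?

1536018

after MOV R4, 35: R4=35
after MOV R6, 34: R6=34
after OR R6, R4: R6=34|35=35
after MUL R6, R4: R6=35*35=1225
after OR R4, R6: R4=35|1225=1259
after SUB R6, 4: R6=1225-4=1221
after MUL R4, R6: R4=1259*1221=1537239
after SUB R4, R6: R4=1537239-1221=1536018
halt.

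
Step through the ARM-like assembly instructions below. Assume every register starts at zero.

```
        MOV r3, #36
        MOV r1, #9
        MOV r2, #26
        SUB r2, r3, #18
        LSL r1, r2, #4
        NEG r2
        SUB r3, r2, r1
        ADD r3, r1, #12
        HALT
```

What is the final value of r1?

after MOV r3, #36: r3=36
after MOV r1, #9: r1=9
after MOV r2, #26: r2=26
after SUB r2, r3, #18: r2=36-18=18
after LSL r1, r2, #4: r1=18<<4=288
after NEG r2: r2=-(18)=-18
after SUB r3, r2, r1: r3=(-18)-288=-306
after ADD r3, r1, #12: r3=288+12=300
halt.

288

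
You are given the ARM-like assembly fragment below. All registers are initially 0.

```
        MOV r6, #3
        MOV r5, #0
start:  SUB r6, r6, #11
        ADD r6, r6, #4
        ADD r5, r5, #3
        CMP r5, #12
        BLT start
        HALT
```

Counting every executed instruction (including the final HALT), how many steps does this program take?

23

after MOV r6, #3: r6=3
after MOV r5, #0: r5=0
after SUB r6, r6, #11: r6=3-11=-8
after ADD r6, r6, #4: r6=(-8)+4=-4
after ADD r5, r5, #3: r5=0+3=3
CMP r5, #12  (cmp 3,12)
BLT start: taken
after SUB r6, r6, #11: r6=(-4)-11=-15
after ADD r6, r6, #4: r6=(-15)+4=-11
after ADD r5, r5, #3: r5=3+3=6
CMP r5, #12  (cmp 6,12)
BLT start: taken
after SUB r6, r6, #11: r6=(-11)-11=-22
after ADD r6, r6, #4: r6=(-22)+4=-18
after ADD r5, r5, #3: r5=6+3=9
CMP r5, #12  (cmp 9,12)
BLT start: taken
after SUB r6, r6, #11: r6=(-18)-11=-29
after ADD r6, r6, #4: r6=(-29)+4=-25
after ADD r5, r5, #3: r5=9+3=12
CMP r5, #12  (cmp 12,12)
BLT start: not taken
halt.
Total executed instructions: 23.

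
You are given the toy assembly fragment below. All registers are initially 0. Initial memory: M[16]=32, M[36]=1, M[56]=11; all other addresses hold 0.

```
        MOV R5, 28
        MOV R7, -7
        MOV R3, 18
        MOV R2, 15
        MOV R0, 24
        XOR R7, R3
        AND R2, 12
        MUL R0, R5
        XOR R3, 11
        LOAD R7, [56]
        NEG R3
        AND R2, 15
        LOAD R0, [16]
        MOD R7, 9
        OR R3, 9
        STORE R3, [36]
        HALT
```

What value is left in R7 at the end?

R5=28
R7=-7
R3=18
R2=15
R0=24
R7=(-7)^18=-21
R2=15&12=12
R0=24*28=672
R3=18^11=25
R7=M[56]=11
R3=-(25)=-25
R2=12&15=12
R0=M[16]=32
R7=11%9=2
R3=(-25)|9=-17
STORE R3, [36] → M[36]=-17
halt.

2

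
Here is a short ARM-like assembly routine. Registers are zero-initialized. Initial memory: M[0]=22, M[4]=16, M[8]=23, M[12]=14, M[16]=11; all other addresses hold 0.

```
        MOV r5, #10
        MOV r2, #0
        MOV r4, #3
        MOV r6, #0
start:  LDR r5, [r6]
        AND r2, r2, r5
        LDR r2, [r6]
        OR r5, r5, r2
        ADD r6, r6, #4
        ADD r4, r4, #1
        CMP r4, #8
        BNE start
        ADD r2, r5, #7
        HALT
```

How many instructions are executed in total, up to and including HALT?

46

r5=10
r2=0
r4=3
r6=0
r5=M[0]=22
r2=0&22=0
r2=M[0]=22
r5=22|22=22
r6=0+4=4
r4=3+1=4
CMP r4, #8  (cmp 4,8)
BNE start: taken
r5=M[4]=16
r2=22&16=16
r2=M[4]=16
r5=16|16=16
r6=4+4=8
r4=4+1=5
CMP r4, #8  (cmp 5,8)
BNE start: taken
r5=M[8]=23
r2=16&23=16
r2=M[8]=23
r5=23|23=23
r6=8+4=12
r4=5+1=6
CMP r4, #8  (cmp 6,8)
BNE start: taken
r5=M[12]=14
r2=23&14=6
r2=M[12]=14
r5=14|14=14
r6=12+4=16
r4=6+1=7
CMP r4, #8  (cmp 7,8)
BNE start: taken
r5=M[16]=11
r2=14&11=10
r2=M[16]=11
r5=11|11=11
r6=16+4=20
r4=7+1=8
CMP r4, #8  (cmp 8,8)
BNE start: not taken
r2=11+7=18
halt.
Total executed instructions: 46.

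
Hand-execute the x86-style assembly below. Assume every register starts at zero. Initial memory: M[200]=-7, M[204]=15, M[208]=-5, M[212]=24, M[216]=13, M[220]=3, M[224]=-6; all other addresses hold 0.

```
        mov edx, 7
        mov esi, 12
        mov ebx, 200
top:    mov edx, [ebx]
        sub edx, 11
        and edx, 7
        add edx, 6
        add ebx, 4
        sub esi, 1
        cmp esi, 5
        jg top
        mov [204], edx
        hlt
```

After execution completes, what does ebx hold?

228

mov edx, 7 → edx=7
mov esi, 12 → esi=12
mov ebx, 200 → ebx=200
mov edx, [ebx] → edx=M[200]=-7
sub edx, 11 → edx=(-7)-11=-18
and edx, 7 → edx=(-18)&7=6
add edx, 6 → edx=6+6=12
add ebx, 4 → ebx=200+4=204
sub esi, 1 → esi=12-1=11
cmp esi, 5  (cmp 11,5)
jg top: taken
mov edx, [ebx] → edx=M[204]=15
sub edx, 11 → edx=15-11=4
and edx, 7 → edx=4&7=4
add edx, 6 → edx=4+6=10
add ebx, 4 → ebx=204+4=208
sub esi, 1 → esi=11-1=10
cmp esi, 5  (cmp 10,5)
jg top: taken
mov edx, [ebx] → edx=M[208]=-5
sub edx, 11 → edx=(-5)-11=-16
and edx, 7 → edx=(-16)&7=0
add edx, 6 → edx=0+6=6
add ebx, 4 → ebx=208+4=212
sub esi, 1 → esi=10-1=9
cmp esi, 5  (cmp 9,5)
jg top: taken
mov edx, [ebx] → edx=M[212]=24
sub edx, 11 → edx=24-11=13
and edx, 7 → edx=13&7=5
add edx, 6 → edx=5+6=11
add ebx, 4 → ebx=212+4=216
sub esi, 1 → esi=9-1=8
cmp esi, 5  (cmp 8,5)
jg top: taken
mov edx, [ebx] → edx=M[216]=13
sub edx, 11 → edx=13-11=2
and edx, 7 → edx=2&7=2
add edx, 6 → edx=2+6=8
add ebx, 4 → ebx=216+4=220
sub esi, 1 → esi=8-1=7
cmp esi, 5  (cmp 7,5)
jg top: taken
mov edx, [ebx] → edx=M[220]=3
sub edx, 11 → edx=3-11=-8
and edx, 7 → edx=(-8)&7=0
add edx, 6 → edx=0+6=6
add ebx, 4 → ebx=220+4=224
sub esi, 1 → esi=7-1=6
cmp esi, 5  (cmp 6,5)
jg top: taken
mov edx, [ebx] → edx=M[224]=-6
sub edx, 11 → edx=(-6)-11=-17
and edx, 7 → edx=(-17)&7=7
add edx, 6 → edx=7+6=13
add ebx, 4 → ebx=224+4=228
sub esi, 1 → esi=6-1=5
cmp esi, 5  (cmp 5,5)
jg top: not taken
mov [204], edx → M[204]=13
halt.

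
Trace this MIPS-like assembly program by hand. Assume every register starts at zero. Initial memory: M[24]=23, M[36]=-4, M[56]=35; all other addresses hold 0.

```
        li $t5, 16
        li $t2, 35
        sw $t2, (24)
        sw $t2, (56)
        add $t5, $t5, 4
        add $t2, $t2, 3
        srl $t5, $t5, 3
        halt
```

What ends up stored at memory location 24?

35

li $t5, 16 → $t5=16
li $t2, 35 → $t2=35
sw $t2, (24) → M[24]=35
sw $t2, (56) → M[56]=35
add $t5, $t5, 4 → $t5=16+4=20
add $t2, $t2, 3 → $t2=35+3=38
srl $t5, $t5, 3 → $t5=20>>3=2
halt.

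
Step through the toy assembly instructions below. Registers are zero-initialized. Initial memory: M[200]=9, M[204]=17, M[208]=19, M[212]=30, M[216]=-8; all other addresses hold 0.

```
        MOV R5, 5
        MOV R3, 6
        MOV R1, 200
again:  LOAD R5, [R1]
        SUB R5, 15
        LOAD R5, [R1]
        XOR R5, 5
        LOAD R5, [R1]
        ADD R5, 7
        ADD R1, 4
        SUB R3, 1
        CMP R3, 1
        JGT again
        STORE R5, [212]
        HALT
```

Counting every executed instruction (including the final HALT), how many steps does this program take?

after MOV R5, 5: R5=5
after MOV R3, 6: R3=6
after MOV R1, 200: R1=200
after LOAD R5, [R1]: R5=M[200]=9
after SUB R5, 15: R5=9-15=-6
after LOAD R5, [R1]: R5=M[200]=9
after XOR R5, 5: R5=9^5=12
after LOAD R5, [R1]: R5=M[200]=9
after ADD R5, 7: R5=9+7=16
after ADD R1, 4: R1=200+4=204
after SUB R3, 1: R3=6-1=5
CMP R3, 1  (cmp 5,1)
JGT again: taken
after LOAD R5, [R1]: R5=M[204]=17
after SUB R5, 15: R5=17-15=2
after LOAD R5, [R1]: R5=M[204]=17
after XOR R5, 5: R5=17^5=20
after LOAD R5, [R1]: R5=M[204]=17
after ADD R5, 7: R5=17+7=24
after ADD R1, 4: R1=204+4=208
after SUB R3, 1: R3=5-1=4
CMP R3, 1  (cmp 4,1)
JGT again: taken
after LOAD R5, [R1]: R5=M[208]=19
after SUB R5, 15: R5=19-15=4
after LOAD R5, [R1]: R5=M[208]=19
after XOR R5, 5: R5=19^5=22
after LOAD R5, [R1]: R5=M[208]=19
after ADD R5, 7: R5=19+7=26
after ADD R1, 4: R1=208+4=212
after SUB R3, 1: R3=4-1=3
CMP R3, 1  (cmp 3,1)
JGT again: taken
after LOAD R5, [R1]: R5=M[212]=30
after SUB R5, 15: R5=30-15=15
after LOAD R5, [R1]: R5=M[212]=30
after XOR R5, 5: R5=30^5=27
after LOAD R5, [R1]: R5=M[212]=30
after ADD R5, 7: R5=30+7=37
after ADD R1, 4: R1=212+4=216
after SUB R3, 1: R3=3-1=2
CMP R3, 1  (cmp 2,1)
JGT again: taken
after LOAD R5, [R1]: R5=M[216]=-8
after SUB R5, 15: R5=(-8)-15=-23
after LOAD R5, [R1]: R5=M[216]=-8
after XOR R5, 5: R5=(-8)^5=-3
after LOAD R5, [R1]: R5=M[216]=-8
after ADD R5, 7: R5=(-8)+7=-1
after ADD R1, 4: R1=216+4=220
after SUB R3, 1: R3=2-1=1
CMP R3, 1  (cmp 1,1)
JGT again: not taken
STORE R5, [212] → M[212]=-1
halt.
Total executed instructions: 55.

55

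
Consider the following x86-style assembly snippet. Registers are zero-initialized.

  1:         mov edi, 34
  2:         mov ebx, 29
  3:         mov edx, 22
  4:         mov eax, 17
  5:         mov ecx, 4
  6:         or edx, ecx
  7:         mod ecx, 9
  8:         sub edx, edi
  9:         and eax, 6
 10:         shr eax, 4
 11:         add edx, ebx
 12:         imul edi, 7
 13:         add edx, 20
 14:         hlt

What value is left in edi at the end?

after mov edi, 34: edi=34
after mov ebx, 29: ebx=29
after mov edx, 22: edx=22
after mov eax, 17: eax=17
after mov ecx, 4: ecx=4
after or edx, ecx: edx=22|4=22
after mod ecx, 9: ecx=4%9=4
after sub edx, edi: edx=22-34=-12
after and eax, 6: eax=17&6=0
after shr eax, 4: eax=0>>4=0
after add edx, ebx: edx=(-12)+29=17
after imul edi, 7: edi=34*7=238
after add edx, 20: edx=17+20=37
halt.

238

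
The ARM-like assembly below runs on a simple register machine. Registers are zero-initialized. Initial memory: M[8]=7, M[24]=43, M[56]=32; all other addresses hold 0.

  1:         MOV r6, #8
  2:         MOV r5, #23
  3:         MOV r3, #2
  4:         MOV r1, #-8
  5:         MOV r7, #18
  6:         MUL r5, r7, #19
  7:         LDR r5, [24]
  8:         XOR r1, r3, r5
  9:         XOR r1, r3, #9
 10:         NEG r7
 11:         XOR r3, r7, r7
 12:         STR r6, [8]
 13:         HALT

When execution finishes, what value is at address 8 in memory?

8

after MOV r6, #8: r6=8
after MOV r5, #23: r5=23
after MOV r3, #2: r3=2
after MOV r1, #-8: r1=-8
after MOV r7, #18: r7=18
after MUL r5, r7, #19: r5=18*19=342
after LDR r5, [24]: r5=M[24]=43
after XOR r1, r3, r5: r1=2^43=41
after XOR r1, r3, #9: r1=2^9=11
after NEG r7: r7=-(18)=-18
after XOR r3, r7, r7: r3=(-18)^(-18)=0
STR r6, [8] → M[8]=8
halt.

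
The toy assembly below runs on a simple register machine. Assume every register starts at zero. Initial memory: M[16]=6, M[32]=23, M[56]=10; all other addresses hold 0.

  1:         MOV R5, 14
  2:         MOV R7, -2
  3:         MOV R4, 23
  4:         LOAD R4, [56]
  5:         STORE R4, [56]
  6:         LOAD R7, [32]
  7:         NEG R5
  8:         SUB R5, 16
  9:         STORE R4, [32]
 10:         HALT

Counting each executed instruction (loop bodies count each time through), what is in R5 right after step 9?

-30

after MOV R5, 14: R5=14
after MOV R7, -2: R7=-2
after MOV R4, 23: R4=23
after LOAD R4, [56]: R4=M[56]=10
STORE R4, [56] → M[56]=10
after LOAD R7, [32]: R7=M[32]=23
after NEG R5: R5=-(14)=-14
after SUB R5, 16: R5=(-14)-16=-30
STORE R4, [32] → M[32]=10
After step 9: R5 = -30.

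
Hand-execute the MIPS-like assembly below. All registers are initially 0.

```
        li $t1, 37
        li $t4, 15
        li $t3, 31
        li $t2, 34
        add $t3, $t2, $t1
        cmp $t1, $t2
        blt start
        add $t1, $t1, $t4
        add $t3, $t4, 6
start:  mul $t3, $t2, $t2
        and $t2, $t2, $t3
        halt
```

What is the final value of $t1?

52

$t1=37
$t4=15
$t3=31
$t2=34
$t3=34+37=71
cmp $t1, $t2  (cmp 37,34)
blt start: not taken
$t1=37+15=52
$t3=15+6=21
$t3=34*34=1156
$t2=34&1156=0
halt.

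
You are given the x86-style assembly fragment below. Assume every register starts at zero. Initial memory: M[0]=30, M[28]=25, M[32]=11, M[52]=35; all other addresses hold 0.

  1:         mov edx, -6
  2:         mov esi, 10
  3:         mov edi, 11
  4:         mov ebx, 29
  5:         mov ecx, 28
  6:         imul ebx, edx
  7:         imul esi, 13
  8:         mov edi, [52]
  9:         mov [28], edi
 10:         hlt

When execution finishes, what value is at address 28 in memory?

edx=-6
esi=10
edi=11
ebx=29
ecx=28
ebx=29*(-6)=-174
esi=10*13=130
edi=M[52]=35
mov [28], edi → M[28]=35
halt.

35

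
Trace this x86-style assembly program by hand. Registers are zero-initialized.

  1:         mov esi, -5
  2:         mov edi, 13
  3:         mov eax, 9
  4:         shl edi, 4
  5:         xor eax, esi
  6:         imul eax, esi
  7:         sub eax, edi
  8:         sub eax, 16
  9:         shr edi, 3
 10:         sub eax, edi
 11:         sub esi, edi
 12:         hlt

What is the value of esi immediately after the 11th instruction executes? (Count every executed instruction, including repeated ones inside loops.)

-31

mov esi, -5 → esi=-5
mov edi, 13 → edi=13
mov eax, 9 → eax=9
shl edi, 4 → edi=13<<4=208
xor eax, esi → eax=9^(-5)=-14
imul eax, esi → eax=(-14)*(-5)=70
sub eax, edi → eax=70-208=-138
sub eax, 16 → eax=(-138)-16=-154
shr edi, 3 → edi=208>>3=26
sub eax, edi → eax=(-154)-26=-180
sub esi, edi → esi=(-5)-26=-31
After step 11: esi = -31.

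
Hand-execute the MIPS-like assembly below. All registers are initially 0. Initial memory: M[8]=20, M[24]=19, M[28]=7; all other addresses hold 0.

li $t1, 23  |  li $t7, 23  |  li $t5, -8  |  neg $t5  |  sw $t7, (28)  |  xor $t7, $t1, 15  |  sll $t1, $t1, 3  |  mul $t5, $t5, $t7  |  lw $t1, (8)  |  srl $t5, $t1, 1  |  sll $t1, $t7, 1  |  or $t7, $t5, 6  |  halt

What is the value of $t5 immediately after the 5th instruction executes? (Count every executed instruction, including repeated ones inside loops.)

8

li $t1, 23 → $t1=23
li $t7, 23 → $t7=23
li $t5, -8 → $t5=-8
neg $t5 → $t5=-(-8)=8
sw $t7, (28) → M[28]=23
After step 5: $t5 = 8.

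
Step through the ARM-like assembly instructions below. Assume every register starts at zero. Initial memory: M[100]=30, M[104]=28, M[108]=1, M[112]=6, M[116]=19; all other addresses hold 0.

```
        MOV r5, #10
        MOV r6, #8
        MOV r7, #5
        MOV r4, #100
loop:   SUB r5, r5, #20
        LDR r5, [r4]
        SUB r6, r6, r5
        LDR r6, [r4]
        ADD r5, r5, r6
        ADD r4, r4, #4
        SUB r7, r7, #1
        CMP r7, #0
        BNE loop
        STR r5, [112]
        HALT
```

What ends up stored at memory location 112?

r5=10
r6=8
r7=5
r4=100
r5=10-20=-10
r5=M[100]=30
r6=8-30=-22
r6=M[100]=30
r5=30+30=60
r4=100+4=104
r7=5-1=4
CMP r7, #0  (cmp 4,0)
BNE loop: taken
r5=60-20=40
r5=M[104]=28
r6=30-28=2
r6=M[104]=28
r5=28+28=56
r4=104+4=108
r7=4-1=3
CMP r7, #0  (cmp 3,0)
BNE loop: taken
r5=56-20=36
r5=M[108]=1
r6=28-1=27
r6=M[108]=1
r5=1+1=2
r4=108+4=112
r7=3-1=2
CMP r7, #0  (cmp 2,0)
BNE loop: taken
r5=2-20=-18
r5=M[112]=6
r6=1-6=-5
r6=M[112]=6
r5=6+6=12
r4=112+4=116
r7=2-1=1
CMP r7, #0  (cmp 1,0)
BNE loop: taken
r5=12-20=-8
r5=M[116]=19
r6=6-19=-13
r6=M[116]=19
r5=19+19=38
r4=116+4=120
r7=1-1=0
CMP r7, #0  (cmp 0,0)
BNE loop: not taken
STR r5, [112] → M[112]=38
halt.

38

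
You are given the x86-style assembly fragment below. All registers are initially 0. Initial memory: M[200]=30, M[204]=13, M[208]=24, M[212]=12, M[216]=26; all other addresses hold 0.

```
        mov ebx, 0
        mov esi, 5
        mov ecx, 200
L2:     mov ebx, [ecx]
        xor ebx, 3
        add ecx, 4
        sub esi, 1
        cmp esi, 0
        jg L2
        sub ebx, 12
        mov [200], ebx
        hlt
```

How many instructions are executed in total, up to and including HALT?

after mov ebx, 0: ebx=0
after mov esi, 5: esi=5
after mov ecx, 200: ecx=200
after mov ebx, [ecx]: ebx=M[200]=30
after xor ebx, 3: ebx=30^3=29
after add ecx, 4: ecx=200+4=204
after sub esi, 1: esi=5-1=4
cmp esi, 0  (cmp 4,0)
jg L2: taken
after mov ebx, [ecx]: ebx=M[204]=13
after xor ebx, 3: ebx=13^3=14
after add ecx, 4: ecx=204+4=208
after sub esi, 1: esi=4-1=3
cmp esi, 0  (cmp 3,0)
jg L2: taken
after mov ebx, [ecx]: ebx=M[208]=24
after xor ebx, 3: ebx=24^3=27
after add ecx, 4: ecx=208+4=212
after sub esi, 1: esi=3-1=2
cmp esi, 0  (cmp 2,0)
jg L2: taken
after mov ebx, [ecx]: ebx=M[212]=12
after xor ebx, 3: ebx=12^3=15
after add ecx, 4: ecx=212+4=216
after sub esi, 1: esi=2-1=1
cmp esi, 0  (cmp 1,0)
jg L2: taken
after mov ebx, [ecx]: ebx=M[216]=26
after xor ebx, 3: ebx=26^3=25
after add ecx, 4: ecx=216+4=220
after sub esi, 1: esi=1-1=0
cmp esi, 0  (cmp 0,0)
jg L2: not taken
after sub ebx, 12: ebx=25-12=13
mov [200], ebx → M[200]=13
halt.
Total executed instructions: 36.

36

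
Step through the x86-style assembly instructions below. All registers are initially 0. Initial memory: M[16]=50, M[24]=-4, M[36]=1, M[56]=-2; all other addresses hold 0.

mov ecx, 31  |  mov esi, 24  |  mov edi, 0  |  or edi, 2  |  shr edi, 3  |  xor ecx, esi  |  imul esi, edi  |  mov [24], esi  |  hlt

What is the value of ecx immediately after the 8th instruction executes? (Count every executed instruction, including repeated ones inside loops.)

7

mov ecx, 31 → ecx=31
mov esi, 24 → esi=24
mov edi, 0 → edi=0
or edi, 2 → edi=0|2=2
shr edi, 3 → edi=2>>3=0
xor ecx, esi → ecx=31^24=7
imul esi, edi → esi=24*0=0
mov [24], esi → M[24]=0
After step 8: ecx = 7.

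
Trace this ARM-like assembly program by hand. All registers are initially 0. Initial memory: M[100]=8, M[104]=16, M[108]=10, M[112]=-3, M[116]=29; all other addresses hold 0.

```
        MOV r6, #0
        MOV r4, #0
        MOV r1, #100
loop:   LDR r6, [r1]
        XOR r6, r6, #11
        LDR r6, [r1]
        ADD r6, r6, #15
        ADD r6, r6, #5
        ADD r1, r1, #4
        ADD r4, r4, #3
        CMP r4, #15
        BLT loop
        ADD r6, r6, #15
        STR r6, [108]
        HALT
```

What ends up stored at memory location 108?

MOV r6, #0 → r6=0
MOV r4, #0 → r4=0
MOV r1, #100 → r1=100
LDR r6, [r1] → r6=M[100]=8
XOR r6, r6, #11 → r6=8^11=3
LDR r6, [r1] → r6=M[100]=8
ADD r6, r6, #15 → r6=8+15=23
ADD r6, r6, #5 → r6=23+5=28
ADD r1, r1, #4 → r1=100+4=104
ADD r4, r4, #3 → r4=0+3=3
CMP r4, #15  (cmp 3,15)
BLT loop: taken
LDR r6, [r1] → r6=M[104]=16
XOR r6, r6, #11 → r6=16^11=27
LDR r6, [r1] → r6=M[104]=16
ADD r6, r6, #15 → r6=16+15=31
ADD r6, r6, #5 → r6=31+5=36
ADD r1, r1, #4 → r1=104+4=108
ADD r4, r4, #3 → r4=3+3=6
CMP r4, #15  (cmp 6,15)
BLT loop: taken
LDR r6, [r1] → r6=M[108]=10
XOR r6, r6, #11 → r6=10^11=1
LDR r6, [r1] → r6=M[108]=10
ADD r6, r6, #15 → r6=10+15=25
ADD r6, r6, #5 → r6=25+5=30
ADD r1, r1, #4 → r1=108+4=112
ADD r4, r4, #3 → r4=6+3=9
CMP r4, #15  (cmp 9,15)
BLT loop: taken
LDR r6, [r1] → r6=M[112]=-3
XOR r6, r6, #11 → r6=(-3)^11=-10
LDR r6, [r1] → r6=M[112]=-3
ADD r6, r6, #15 → r6=(-3)+15=12
ADD r6, r6, #5 → r6=12+5=17
ADD r1, r1, #4 → r1=112+4=116
ADD r4, r4, #3 → r4=9+3=12
CMP r4, #15  (cmp 12,15)
BLT loop: taken
LDR r6, [r1] → r6=M[116]=29
XOR r6, r6, #11 → r6=29^11=22
LDR r6, [r1] → r6=M[116]=29
ADD r6, r6, #15 → r6=29+15=44
ADD r6, r6, #5 → r6=44+5=49
ADD r1, r1, #4 → r1=116+4=120
ADD r4, r4, #3 → r4=12+3=15
CMP r4, #15  (cmp 15,15)
BLT loop: not taken
ADD r6, r6, #15 → r6=49+15=64
STR r6, [108] → M[108]=64
halt.

64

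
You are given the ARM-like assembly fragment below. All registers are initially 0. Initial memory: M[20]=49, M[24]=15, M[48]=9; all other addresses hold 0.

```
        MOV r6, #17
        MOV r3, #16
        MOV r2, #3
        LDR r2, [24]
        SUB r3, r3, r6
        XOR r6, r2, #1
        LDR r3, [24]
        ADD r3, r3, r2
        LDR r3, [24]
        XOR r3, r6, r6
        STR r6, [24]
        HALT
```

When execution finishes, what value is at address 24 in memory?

14

r6=17
r3=16
r2=3
r2=M[24]=15
r3=16-17=-1
r6=15^1=14
r3=M[24]=15
r3=15+15=30
r3=M[24]=15
r3=14^14=0
STR r6, [24] → M[24]=14
halt.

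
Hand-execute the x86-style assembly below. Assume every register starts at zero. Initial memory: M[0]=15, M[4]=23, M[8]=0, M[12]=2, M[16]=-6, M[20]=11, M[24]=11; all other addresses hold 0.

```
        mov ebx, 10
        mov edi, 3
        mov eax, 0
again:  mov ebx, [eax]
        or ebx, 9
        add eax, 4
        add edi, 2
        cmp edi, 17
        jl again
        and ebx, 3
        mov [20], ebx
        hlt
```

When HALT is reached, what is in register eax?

28

after mov ebx, 10: ebx=10
after mov edi, 3: edi=3
after mov eax, 0: eax=0
after mov ebx, [eax]: ebx=M[0]=15
after or ebx, 9: ebx=15|9=15
after add eax, 4: eax=0+4=4
after add edi, 2: edi=3+2=5
cmp edi, 17  (cmp 5,17)
jl again: taken
after mov ebx, [eax]: ebx=M[4]=23
after or ebx, 9: ebx=23|9=31
after add eax, 4: eax=4+4=8
after add edi, 2: edi=5+2=7
cmp edi, 17  (cmp 7,17)
jl again: taken
after mov ebx, [eax]: ebx=M[8]=0
after or ebx, 9: ebx=0|9=9
after add eax, 4: eax=8+4=12
after add edi, 2: edi=7+2=9
cmp edi, 17  (cmp 9,17)
jl again: taken
after mov ebx, [eax]: ebx=M[12]=2
after or ebx, 9: ebx=2|9=11
after add eax, 4: eax=12+4=16
after add edi, 2: edi=9+2=11
cmp edi, 17  (cmp 11,17)
jl again: taken
after mov ebx, [eax]: ebx=M[16]=-6
after or ebx, 9: ebx=(-6)|9=-5
after add eax, 4: eax=16+4=20
after add edi, 2: edi=11+2=13
cmp edi, 17  (cmp 13,17)
jl again: taken
after mov ebx, [eax]: ebx=M[20]=11
after or ebx, 9: ebx=11|9=11
after add eax, 4: eax=20+4=24
after add edi, 2: edi=13+2=15
cmp edi, 17  (cmp 15,17)
jl again: taken
after mov ebx, [eax]: ebx=M[24]=11
after or ebx, 9: ebx=11|9=11
after add eax, 4: eax=24+4=28
after add edi, 2: edi=15+2=17
cmp edi, 17  (cmp 17,17)
jl again: not taken
after and ebx, 3: ebx=11&3=3
mov [20], ebx → M[20]=3
halt.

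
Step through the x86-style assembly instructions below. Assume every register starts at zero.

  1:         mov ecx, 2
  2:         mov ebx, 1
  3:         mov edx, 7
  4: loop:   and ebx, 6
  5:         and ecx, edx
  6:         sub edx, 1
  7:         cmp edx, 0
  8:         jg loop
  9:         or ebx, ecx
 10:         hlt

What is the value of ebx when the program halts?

mov ecx, 2 → ecx=2
mov ebx, 1 → ebx=1
mov edx, 7 → edx=7
and ebx, 6 → ebx=1&6=0
and ecx, edx → ecx=2&7=2
sub edx, 1 → edx=7-1=6
cmp edx, 0  (cmp 6,0)
jg loop: taken
and ebx, 6 → ebx=0&6=0
and ecx, edx → ecx=2&6=2
sub edx, 1 → edx=6-1=5
cmp edx, 0  (cmp 5,0)
jg loop: taken
and ebx, 6 → ebx=0&6=0
and ecx, edx → ecx=2&5=0
sub edx, 1 → edx=5-1=4
cmp edx, 0  (cmp 4,0)
jg loop: taken
and ebx, 6 → ebx=0&6=0
and ecx, edx → ecx=0&4=0
sub edx, 1 → edx=4-1=3
cmp edx, 0  (cmp 3,0)
jg loop: taken
and ebx, 6 → ebx=0&6=0
and ecx, edx → ecx=0&3=0
sub edx, 1 → edx=3-1=2
cmp edx, 0  (cmp 2,0)
jg loop: taken
and ebx, 6 → ebx=0&6=0
and ecx, edx → ecx=0&2=0
sub edx, 1 → edx=2-1=1
cmp edx, 0  (cmp 1,0)
jg loop: taken
and ebx, 6 → ebx=0&6=0
and ecx, edx → ecx=0&1=0
sub edx, 1 → edx=1-1=0
cmp edx, 0  (cmp 0,0)
jg loop: not taken
or ebx, ecx → ebx=0|0=0
halt.

0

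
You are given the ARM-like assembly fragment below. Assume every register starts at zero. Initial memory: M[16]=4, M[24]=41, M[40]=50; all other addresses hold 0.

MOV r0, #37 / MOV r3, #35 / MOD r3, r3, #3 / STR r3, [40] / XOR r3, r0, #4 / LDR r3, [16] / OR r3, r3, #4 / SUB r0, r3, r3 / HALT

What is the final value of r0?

0

r0=37
r3=35
r3=35%3=2
STR r3, [40] → M[40]=2
r3=37^4=33
r3=M[16]=4
r3=4|4=4
r0=4-4=0
halt.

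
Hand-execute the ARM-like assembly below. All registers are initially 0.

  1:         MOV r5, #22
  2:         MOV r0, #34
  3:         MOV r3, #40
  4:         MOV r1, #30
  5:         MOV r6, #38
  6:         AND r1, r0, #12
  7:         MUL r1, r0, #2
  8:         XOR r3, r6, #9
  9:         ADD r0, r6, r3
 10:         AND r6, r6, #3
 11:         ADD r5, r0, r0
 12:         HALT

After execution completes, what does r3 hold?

MOV r5, #22 → r5=22
MOV r0, #34 → r0=34
MOV r3, #40 → r3=40
MOV r1, #30 → r1=30
MOV r6, #38 → r6=38
AND r1, r0, #12 → r1=34&12=0
MUL r1, r0, #2 → r1=34*2=68
XOR r3, r6, #9 → r3=38^9=47
ADD r0, r6, r3 → r0=38+47=85
AND r6, r6, #3 → r6=38&3=2
ADD r5, r0, r0 → r5=85+85=170
halt.

47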